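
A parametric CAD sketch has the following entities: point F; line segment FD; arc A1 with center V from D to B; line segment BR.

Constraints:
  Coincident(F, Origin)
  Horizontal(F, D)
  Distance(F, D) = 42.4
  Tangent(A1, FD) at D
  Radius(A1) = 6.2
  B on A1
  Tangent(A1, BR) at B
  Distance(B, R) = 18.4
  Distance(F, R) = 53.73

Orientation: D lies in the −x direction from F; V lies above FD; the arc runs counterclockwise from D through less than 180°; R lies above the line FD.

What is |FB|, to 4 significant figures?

38.51

Checks: |VD| = 6.200 ✓; |VB| = 6.200 ✓; ∠(VB, BR) = 90.00° ✓; |BR| = 18.40 ✓; |FR| = 53.73 ✓.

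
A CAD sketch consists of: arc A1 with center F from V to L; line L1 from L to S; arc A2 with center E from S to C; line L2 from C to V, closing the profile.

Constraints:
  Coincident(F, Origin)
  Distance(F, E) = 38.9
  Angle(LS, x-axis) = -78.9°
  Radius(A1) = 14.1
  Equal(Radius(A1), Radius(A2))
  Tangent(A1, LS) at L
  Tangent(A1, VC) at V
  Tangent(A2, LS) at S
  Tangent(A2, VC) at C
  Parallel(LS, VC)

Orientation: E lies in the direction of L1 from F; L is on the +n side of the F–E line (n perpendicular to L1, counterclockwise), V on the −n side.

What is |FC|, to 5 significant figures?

41.377

Tangency of A1 to both parallel lines with radius 14.1 puts L and V at F ± 14.1·n: L = (13.836, 2.7146), V = (-13.836, -2.7146). Equal radii place S and C the same way about E: S = E + 14.1·n = (21.325, -35.458), C = E − 14.1·n = (-6.3471, -40.887). Then |FC| = |C − F| = 41.377.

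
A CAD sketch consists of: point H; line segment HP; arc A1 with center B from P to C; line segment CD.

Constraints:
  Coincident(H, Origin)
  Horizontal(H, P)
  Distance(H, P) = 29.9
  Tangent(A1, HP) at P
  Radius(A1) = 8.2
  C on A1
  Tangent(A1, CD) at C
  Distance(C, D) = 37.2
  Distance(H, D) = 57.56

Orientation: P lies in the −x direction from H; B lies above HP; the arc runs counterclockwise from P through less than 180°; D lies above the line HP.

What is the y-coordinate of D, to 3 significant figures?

46.0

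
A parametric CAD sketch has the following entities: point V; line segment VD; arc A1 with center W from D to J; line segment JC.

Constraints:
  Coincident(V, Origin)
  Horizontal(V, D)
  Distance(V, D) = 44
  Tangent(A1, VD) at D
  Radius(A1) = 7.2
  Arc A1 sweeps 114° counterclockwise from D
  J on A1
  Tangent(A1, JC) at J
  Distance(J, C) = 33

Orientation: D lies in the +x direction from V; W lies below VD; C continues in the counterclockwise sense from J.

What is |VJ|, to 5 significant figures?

38.769

V is at the origin; V and D share the same y with |VD| = 44.0 and D on the +x side, so D = (44.000, 0.0000). Tangency of A1 to VD means the radius WD is perpendicular to VD, so W = D + (0, -7.2) = (44.000, -7.2000). On A1, D sits at bearing 90° from W; a 114° counterclockwise sweep puts J at bearing 204°, so J = W + 7.2·(cos 204°, sin 204°) = (37.422, -10.129). Then |VJ| = |J − V| = 38.769.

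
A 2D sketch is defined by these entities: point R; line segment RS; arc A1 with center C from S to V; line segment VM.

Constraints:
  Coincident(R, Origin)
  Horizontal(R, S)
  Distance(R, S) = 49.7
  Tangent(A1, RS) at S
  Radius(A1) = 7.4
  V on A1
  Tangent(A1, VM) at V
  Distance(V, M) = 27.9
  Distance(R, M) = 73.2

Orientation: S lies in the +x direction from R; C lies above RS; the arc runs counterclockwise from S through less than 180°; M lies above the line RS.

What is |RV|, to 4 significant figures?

56.85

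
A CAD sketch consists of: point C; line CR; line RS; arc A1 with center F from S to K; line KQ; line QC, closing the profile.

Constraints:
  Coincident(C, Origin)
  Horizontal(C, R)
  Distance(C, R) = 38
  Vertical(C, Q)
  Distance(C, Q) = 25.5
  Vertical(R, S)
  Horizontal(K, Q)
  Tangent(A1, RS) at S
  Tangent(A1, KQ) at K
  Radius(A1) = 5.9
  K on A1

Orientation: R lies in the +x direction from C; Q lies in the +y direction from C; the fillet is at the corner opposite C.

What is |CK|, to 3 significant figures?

41.0

C is at the origin; C and R share the same y with |CR| = 38.0 and R on the +x side, so R = (38.0, 0.00). CQ is vertical with |CQ| = 25.5 and Q on the +y side, so Q = (0.00, 25.5). The virtual corner opposite C is at (38.0, 25.5). The tangent condition forces FS to be normal to RS and A1 meets KQ tangentially, so FK is at right angles to KQ, with radius 5.9, so the center F sits 5.9 in from both sides at F = (32.1, 19.6). That places the tangent points at S = (38.0, 19.6) on RS and K = (32.1, 25.5) on KQ. Then |CK| = |K − C| = 41.0.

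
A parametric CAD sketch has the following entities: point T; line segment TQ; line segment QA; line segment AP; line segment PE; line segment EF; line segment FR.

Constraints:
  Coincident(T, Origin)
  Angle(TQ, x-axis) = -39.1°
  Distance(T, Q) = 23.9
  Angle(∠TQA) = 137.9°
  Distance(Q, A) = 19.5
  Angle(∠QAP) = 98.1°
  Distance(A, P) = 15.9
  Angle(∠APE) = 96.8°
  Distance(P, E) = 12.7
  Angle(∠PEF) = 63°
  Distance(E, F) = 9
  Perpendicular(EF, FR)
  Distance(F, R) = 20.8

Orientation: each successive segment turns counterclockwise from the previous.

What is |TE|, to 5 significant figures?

27.364

∠QAP = 98.1° gives AP at 84.900° from the x-axis; with |AP| = 15.9, P = (39.434, 1.7845). ∠APE = 96.8° gives PE at 168.10° from the x-axis; with |PE| = 12.7, E = (27.007, 4.4032). Then |TE| = |E − T| = 27.364.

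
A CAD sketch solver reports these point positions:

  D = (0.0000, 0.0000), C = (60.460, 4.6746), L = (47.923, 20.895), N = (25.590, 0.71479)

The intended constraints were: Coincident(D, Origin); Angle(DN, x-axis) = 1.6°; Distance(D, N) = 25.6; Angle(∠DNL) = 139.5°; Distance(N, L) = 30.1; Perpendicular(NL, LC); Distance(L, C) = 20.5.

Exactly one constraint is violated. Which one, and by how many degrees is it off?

Perpendicular(NL, LC) — off by 4.40°.

D = (0.00, 0.00) ✓; DN at 1.600° ✓; |DN| = 25.60 ✓; ∠DNL = 139.5° ✓; |NL| = 30.10 ✓; ∠(NL, LC) = 94.40° ✗; |LC| = 20.50 ✓.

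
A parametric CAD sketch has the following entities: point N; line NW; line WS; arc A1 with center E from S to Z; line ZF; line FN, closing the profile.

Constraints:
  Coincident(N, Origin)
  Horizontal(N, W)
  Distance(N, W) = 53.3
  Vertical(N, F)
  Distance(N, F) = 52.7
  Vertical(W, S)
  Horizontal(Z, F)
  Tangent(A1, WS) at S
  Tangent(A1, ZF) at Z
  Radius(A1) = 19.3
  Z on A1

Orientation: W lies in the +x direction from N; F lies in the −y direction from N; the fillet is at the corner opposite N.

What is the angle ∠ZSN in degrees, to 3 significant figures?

77.1°

N is at the origin; N and W share the same y with |NW| = 53.3 and W on the +x side, so W = (53.3, 0.00). N and F share the same x with |NF| = 52.7 and F on the −y side, so F = (0.00, -52.7). The virtual corner opposite N is at (53.3, -52.7). Tangency of A1 to WS means the radius ES is perpendicular to WS and A1 meets ZF tangentially, so EZ is at right angles to ZF, with radius 19.3, so the center E sits 19.3 in from both sides at E = (34.0, -33.4). That places the tangent points at S = (53.3, -33.4) on WS and Z = (34.0, -52.7) on ZF. Then cos ∠ZSN = SZ·SN / (|SZ||SN|), giving 77.1°.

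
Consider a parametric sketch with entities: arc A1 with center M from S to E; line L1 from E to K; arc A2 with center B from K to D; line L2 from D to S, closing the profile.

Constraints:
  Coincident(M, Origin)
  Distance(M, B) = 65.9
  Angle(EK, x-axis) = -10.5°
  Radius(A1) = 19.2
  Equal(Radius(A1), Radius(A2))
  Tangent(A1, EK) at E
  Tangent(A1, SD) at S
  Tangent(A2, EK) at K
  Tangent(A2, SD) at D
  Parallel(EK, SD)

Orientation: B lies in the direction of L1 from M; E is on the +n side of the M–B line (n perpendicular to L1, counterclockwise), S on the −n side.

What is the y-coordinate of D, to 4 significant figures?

-30.89

The slot axis is L1's direction at -10.5°, so u = (cos -10.5°, sin -10.5°) = (0.9833, -0.1822) and n = (−sin -10.5°, cos -10.5°) = (0.1822, 0.9833). M is at the origin and B lies 65.9 along u from M, so B = 65.9·u = (64.80, -12.01). Tangency of A1 to both parallel lines with radius 19.2 puts E and S at M ± 19.2·n: E = (3.499, 18.88), S = (-3.499, -18.88). Equal radii place K and D the same way about B: K = B + 19.2·n = (68.30, 6.869), D = B − 19.2·n = (61.30, -30.89). So D.y = -30.89.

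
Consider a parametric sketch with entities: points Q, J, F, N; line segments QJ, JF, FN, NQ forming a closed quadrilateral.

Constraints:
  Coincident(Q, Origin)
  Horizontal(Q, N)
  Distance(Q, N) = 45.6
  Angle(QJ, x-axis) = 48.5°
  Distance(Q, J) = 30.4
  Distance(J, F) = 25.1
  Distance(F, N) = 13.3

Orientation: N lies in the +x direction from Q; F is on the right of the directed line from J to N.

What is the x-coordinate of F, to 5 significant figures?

32.325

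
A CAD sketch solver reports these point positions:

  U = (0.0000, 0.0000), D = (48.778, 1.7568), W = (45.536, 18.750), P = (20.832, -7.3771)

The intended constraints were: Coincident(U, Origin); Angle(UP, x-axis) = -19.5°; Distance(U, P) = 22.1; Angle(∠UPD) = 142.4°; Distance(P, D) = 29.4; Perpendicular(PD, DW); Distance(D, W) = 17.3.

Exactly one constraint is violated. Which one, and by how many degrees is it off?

Perpendicular(PD, DW) — off by 7.30°.

U = (0.00, 0.00) ✓; UP at -19.50° ✓; |UP| = 22.10 ✓; ∠UPD = 142.4° ✓; |PD| = 29.40 ✓; ∠(PD, DW) = 82.70° ✗; |DW| = 17.30 ✓.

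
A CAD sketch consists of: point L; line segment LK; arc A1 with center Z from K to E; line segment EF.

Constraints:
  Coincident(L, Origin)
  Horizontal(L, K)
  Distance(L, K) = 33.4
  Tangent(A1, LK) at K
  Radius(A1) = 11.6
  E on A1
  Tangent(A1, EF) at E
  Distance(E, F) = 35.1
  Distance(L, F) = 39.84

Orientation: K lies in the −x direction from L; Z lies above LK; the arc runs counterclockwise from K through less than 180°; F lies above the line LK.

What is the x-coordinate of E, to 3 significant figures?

-22.8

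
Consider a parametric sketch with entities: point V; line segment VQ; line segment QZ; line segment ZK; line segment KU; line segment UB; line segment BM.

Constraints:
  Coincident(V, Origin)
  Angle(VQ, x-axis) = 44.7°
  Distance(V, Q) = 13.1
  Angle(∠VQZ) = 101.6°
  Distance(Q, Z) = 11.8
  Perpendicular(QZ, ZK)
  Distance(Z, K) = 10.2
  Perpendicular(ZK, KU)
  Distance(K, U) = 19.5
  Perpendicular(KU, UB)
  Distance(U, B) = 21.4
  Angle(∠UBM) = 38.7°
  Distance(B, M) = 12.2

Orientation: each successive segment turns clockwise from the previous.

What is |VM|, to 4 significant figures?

14.74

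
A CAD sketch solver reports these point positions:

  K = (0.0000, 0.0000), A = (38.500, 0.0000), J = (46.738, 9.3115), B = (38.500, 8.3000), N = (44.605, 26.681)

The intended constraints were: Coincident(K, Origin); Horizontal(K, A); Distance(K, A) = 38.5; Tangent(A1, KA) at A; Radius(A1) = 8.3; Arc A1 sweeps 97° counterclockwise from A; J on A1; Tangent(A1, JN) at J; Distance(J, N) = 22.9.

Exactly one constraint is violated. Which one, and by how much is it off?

Distance(J, N) = 22.9 — off by 5.40.

K = (0.00, 0.00) ✓; K.y = 0.00, A.y = 0.00 ✓; |KA| = 38.50 ✓; ∠(BA, AK) = 90.00° ✓; |BA| = 8.300 ✓; bearing(B→J) − bearing(B→A) = 97.00° ✓; |BJ| = 8.300 ✓; ∠(BJ, JN) = 90.00° ✓; |JN| = 17.50 ✗.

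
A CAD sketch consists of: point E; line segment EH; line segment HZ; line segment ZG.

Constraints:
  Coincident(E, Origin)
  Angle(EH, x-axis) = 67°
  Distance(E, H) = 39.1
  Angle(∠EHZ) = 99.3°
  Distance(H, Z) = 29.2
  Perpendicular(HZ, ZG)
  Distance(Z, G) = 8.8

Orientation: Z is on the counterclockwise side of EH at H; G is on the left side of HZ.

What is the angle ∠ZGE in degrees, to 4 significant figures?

130.0°

E is at the origin; EH runs at 67.0° with length 39.1, so H = 39.1·(cos 67.0°, sin 67.0°) = (15.28, 35.99). ∠EHZ = 99.3°, so HZ runs at 67.0° + (180° − 99.3°) = 147.7° from the x-axis; with |HZ| = 29.2, Z = H + 29.2·(cos 147.7°, sin 147.7°) = (-9.404, 51.59). HZ ⟂ ZG; with |ZG| = 8.8 on the left of HZ, G = Z + 8.8·(-0.5344, -0.8453) = (-14.11, 44.16). Then cos ∠ZGE = GZ·GE / (|GZ||GE|), giving 130.0°.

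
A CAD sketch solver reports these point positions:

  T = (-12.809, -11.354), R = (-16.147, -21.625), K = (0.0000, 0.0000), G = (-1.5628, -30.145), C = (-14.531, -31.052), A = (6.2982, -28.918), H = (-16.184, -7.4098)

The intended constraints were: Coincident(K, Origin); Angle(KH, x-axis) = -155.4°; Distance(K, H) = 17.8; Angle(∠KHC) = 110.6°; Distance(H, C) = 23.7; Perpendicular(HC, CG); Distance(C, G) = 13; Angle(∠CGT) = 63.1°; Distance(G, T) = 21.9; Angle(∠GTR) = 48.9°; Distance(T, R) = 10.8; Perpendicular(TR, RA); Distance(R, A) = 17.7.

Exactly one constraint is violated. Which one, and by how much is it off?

Distance(R, A) = 17.7 — off by 5.90.

K = (0.00, 0.00) ✓; KH at -155.4° ✓; |KH| = 17.80 ✓; ∠KHC = 110.6° ✓; |HC| = 23.70 ✓; ∠(HC, CG) = 90.00° ✓; |CG| = 13.00 ✓; ∠CGT = 63.10° ✓; |GT| = 21.90 ✓; ∠GTR = 48.90° ✓; |TR| = 10.80 ✓; ∠(TR, RA) = 90.00° ✓; |RA| = 23.60 ✗.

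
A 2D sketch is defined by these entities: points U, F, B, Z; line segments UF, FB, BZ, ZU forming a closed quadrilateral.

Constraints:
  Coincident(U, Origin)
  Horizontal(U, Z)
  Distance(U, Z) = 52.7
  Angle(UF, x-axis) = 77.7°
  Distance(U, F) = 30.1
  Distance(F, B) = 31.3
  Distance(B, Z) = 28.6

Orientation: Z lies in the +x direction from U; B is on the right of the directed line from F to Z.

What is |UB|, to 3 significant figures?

24.6

Checks: |FB| = 31.30 ✓; |BZ| = 28.60 ✓.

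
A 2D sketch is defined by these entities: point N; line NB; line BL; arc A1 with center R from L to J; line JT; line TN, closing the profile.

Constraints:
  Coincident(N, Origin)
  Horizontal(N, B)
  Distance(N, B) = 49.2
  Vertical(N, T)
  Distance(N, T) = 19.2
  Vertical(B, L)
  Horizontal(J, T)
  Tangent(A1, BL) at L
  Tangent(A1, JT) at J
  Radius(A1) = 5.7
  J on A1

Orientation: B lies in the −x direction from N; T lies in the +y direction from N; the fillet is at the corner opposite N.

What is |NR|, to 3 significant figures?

45.5

N and T share the same x with |NT| = 19.2 and T on the +y side, so T = (0.00, 19.2). The virtual corner opposite N is at (-49.2, 19.2). The tangent condition forces RL to be normal to BL and tangency of A1 to JT means the radius RJ is perpendicular to JT, with radius 5.7, so the center R sits 5.7 in from both sides at R = (-43.5, 13.5). Then |NR| = |R − N| = 45.5.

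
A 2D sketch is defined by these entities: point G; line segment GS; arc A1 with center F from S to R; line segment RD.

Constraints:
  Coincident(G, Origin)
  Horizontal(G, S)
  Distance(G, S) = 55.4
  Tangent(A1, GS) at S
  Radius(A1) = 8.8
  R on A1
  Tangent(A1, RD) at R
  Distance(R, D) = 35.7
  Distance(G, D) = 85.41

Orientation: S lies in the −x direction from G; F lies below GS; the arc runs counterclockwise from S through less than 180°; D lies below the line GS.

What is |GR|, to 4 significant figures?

63.94

G is at the origin; G and S share the same y with |GS| = 55.4 and S on the −x side, so S = (-55.40, 0.000). Tangency of A1 to GS means the radius FS is perpendicular to GS, so F = S + (0, -8.8) = (-55.40, -8.800). Since FR ⟂ RD (tangency), |FD| = √(8.8² + 35.7²) = 36.77 regardless of where R sits on A1. So D lies on both circle(G, 85.41) and circle(F, 36.77); the below-GS intersection is D = (-75.78, -39.41). R is the foot of the tangent from D: R = (-63.68, -5.818).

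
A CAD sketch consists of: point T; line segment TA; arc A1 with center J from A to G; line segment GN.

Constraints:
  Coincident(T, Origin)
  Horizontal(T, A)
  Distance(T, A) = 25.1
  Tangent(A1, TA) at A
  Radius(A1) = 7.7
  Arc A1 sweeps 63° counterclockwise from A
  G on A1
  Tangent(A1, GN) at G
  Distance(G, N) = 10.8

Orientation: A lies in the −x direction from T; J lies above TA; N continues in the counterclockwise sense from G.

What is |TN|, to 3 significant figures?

19.2

T is at the origin; T and A share the same y with |TA| = 25.1 and A on the −x side, so A = (-25.1, 0.00). A1 meets TA tangentially, so JA is at right angles to TA, so J = A + (0, 7.7) = (-25.1, 7.70). On A1, A sits at bearing -90° from J; a 63° counterclockwise sweep puts G at bearing -27°, so G = J + 7.7·(cos -27°, sin -27°) = (-18.2, 4.20). The tangent condition forces JG to be normal to GN, so GN runs along (−sin -27°, cos -27°); with |GN| = 10.8, N = (-13.3, 13.8). Then |TN| = |N − T| = 19.2.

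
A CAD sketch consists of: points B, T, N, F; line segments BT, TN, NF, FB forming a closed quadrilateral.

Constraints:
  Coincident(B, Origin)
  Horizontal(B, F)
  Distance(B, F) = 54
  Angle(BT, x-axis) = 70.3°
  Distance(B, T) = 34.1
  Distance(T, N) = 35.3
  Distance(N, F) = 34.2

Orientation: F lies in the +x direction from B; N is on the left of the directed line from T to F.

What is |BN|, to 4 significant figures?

57.49

B is at the origin; BF is horizontal with |BF| = 54.0 and F in +x, so F = (54.0, 0). BT runs at 70.3° with |BT| = 34.1, so T = (11.49, 32.10). N is determined by |TN| = 35.3 and |NF| = 34.2 together: it lies at the intersection of circle(T, 35.3) and circle(F, 34.2). With |TF| = 53.27, the foot of the radical line on TF is 27.35 from T and the perpendicular offset is √(35.3² − 27.35²) = 22.32. Taking the left-of-TF solution: N = (46.77, 33.43).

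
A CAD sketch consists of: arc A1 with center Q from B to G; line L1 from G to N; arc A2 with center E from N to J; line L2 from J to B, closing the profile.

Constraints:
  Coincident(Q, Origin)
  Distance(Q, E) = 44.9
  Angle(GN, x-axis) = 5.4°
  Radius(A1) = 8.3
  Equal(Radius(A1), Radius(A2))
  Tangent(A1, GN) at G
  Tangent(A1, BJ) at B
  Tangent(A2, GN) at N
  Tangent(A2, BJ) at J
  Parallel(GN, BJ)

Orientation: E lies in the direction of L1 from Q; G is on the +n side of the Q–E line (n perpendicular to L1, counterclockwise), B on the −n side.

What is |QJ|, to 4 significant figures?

45.66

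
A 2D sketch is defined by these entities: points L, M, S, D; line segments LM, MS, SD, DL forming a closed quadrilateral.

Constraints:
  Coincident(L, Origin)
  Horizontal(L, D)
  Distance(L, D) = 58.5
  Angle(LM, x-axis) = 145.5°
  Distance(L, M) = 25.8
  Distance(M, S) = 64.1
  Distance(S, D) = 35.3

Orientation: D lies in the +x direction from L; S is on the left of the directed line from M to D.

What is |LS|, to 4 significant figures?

50.99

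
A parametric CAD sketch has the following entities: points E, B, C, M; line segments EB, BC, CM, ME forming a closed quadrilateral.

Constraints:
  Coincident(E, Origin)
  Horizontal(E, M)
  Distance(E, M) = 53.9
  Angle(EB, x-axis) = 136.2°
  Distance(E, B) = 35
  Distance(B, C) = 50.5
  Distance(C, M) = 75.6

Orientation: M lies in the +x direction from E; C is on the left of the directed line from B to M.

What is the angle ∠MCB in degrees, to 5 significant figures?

79.342°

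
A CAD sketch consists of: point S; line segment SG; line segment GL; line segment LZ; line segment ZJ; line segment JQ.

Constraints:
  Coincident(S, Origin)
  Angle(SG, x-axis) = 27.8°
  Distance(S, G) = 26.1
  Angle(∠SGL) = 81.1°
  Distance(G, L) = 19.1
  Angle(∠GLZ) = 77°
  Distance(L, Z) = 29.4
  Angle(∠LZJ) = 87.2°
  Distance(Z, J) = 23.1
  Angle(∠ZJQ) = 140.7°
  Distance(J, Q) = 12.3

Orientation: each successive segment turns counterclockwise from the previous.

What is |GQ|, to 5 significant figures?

20.785

S is at the origin; SG runs at 27.8° with length 26.1, so G = (23.088, 12.173). ∠SGL = 81.1° gives GL at 126.70° from the x-axis; with |GL| = 19.1, L = (11.673, 27.487). ∠GLZ = 77.0° gives LZ at -130.30° from the x-axis; with |LZ| = 29.4, Z = (-7.3427, 5.0642). ∠LZJ = 87.2° gives ZJ at -37.500° from the x-axis; with |ZJ| = 23.1, J = (10.984, -8.9982). ∠ZJQ = 140.7° gives JQ at 1.8000° from the x-axis; with |JQ| = 12.3, Q = (23.278, -8.6119). Then |GQ| = |Q − G| = 20.785.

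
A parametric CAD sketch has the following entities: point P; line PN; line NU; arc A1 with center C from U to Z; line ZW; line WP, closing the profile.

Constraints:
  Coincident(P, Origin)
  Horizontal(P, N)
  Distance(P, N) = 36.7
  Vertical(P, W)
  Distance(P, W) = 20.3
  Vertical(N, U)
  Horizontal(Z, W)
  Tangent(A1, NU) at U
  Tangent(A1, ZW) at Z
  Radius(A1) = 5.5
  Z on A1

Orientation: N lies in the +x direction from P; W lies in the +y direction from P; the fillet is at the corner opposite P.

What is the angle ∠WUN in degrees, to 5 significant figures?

98.523°

The virtual corner opposite P is at (36.700, 20.300). Since A1 is tangent to NU there, CU ⟂ NU and A1 meets ZW tangentially, so CZ is at right angles to ZW, with radius 5.5, so the center C sits 5.5 in from both sides at C = (31.200, 14.800). That places the tangent points at U = (36.700, 14.800) on NU and Z = (31.200, 20.300) on ZW. Then cos ∠WUN = UW·UN / (|UW||UN|), giving 98.523°.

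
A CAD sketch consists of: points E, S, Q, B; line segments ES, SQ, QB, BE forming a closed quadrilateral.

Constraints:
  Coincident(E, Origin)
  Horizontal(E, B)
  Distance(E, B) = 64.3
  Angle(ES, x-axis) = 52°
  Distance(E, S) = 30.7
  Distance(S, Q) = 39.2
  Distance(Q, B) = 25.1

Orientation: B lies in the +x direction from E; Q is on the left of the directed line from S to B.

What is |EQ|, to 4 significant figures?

62.99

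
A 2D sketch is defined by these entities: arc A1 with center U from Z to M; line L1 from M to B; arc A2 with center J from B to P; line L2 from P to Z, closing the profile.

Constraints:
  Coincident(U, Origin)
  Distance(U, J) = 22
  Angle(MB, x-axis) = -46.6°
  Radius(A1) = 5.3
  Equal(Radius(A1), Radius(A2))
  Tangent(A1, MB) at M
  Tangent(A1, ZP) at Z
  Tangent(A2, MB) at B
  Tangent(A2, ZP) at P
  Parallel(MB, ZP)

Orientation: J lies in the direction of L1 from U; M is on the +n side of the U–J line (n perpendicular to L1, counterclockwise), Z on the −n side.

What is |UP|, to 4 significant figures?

22.63

The slot axis is L1's direction at -46.6°, so u = (cos -46.6°, sin -46.6°) = (0.6871, -0.7266) and n = (−sin -46.6°, cos -46.6°) = (0.7266, 0.6871). U is at the origin and J lies 22.0 along u from U, so J = 22.0·u = (15.12, -15.98). Tangency of A1 to both parallel lines with radius 5.3 puts M and Z at U ± 5.3·n: M = (3.851, 3.642), Z = (-3.851, -3.642). Equal radii place B and P the same way about J: B = J + 5.3·n = (18.97, -12.34), P = J − 5.3·n = (11.27, -19.63). Then |UP| = |P − U| = 22.63.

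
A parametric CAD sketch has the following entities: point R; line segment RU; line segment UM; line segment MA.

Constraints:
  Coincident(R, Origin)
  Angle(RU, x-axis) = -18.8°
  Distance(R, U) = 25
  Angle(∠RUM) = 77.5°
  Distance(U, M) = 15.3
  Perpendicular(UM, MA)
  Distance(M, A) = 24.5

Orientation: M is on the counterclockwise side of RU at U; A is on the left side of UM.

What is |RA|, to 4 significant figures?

9.889

R is at the origin; RU runs at -18.8° with length 25.0, so U = 25.0·(cos -18.8°, sin -18.8°) = (23.67, -8.057). ∠RUM = 77.5°, so UM runs at -18.8° + (180° − 77.5°) = 83.70° from the x-axis; with |UM| = 15.3, M = U + 15.3·(cos 83.70°, sin 83.70°) = (25.35, 7.151). The perpendicularity gives MA at right angles to UM; with |MA| = 24.5 on the left of UM, A = M + 24.5·(-0.9940, 0.1097) = (0.9931, 9.839). Then |RA| = |A − R| = 9.889.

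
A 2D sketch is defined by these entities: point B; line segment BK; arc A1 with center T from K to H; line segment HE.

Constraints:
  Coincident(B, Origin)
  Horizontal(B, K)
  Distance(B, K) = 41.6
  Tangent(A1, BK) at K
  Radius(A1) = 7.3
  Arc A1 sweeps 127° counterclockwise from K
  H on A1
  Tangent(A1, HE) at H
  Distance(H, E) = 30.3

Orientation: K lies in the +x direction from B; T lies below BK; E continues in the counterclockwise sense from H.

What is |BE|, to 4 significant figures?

64.84

B is at the origin; BK is horizontal with |BK| = 41.6 and K on the +x side, so K = (41.60, 0.000). The tangent condition forces TK to be normal to BK, so T = K + (0, -7.3) = (41.60, -7.300). On A1, K sits at bearing 90° from T; a 127° counterclockwise sweep puts H at bearing 217°, so H = T + 7.3·(cos 217°, sin 217°) = (35.77, -11.69). Since A1 is tangent to HE there, TH ⟂ HE, so HE runs along (−sin 217°, cos 217°); with |HE| = 30.3, E = (54.00, -35.89). Then |BE| = |E − B| = 64.84.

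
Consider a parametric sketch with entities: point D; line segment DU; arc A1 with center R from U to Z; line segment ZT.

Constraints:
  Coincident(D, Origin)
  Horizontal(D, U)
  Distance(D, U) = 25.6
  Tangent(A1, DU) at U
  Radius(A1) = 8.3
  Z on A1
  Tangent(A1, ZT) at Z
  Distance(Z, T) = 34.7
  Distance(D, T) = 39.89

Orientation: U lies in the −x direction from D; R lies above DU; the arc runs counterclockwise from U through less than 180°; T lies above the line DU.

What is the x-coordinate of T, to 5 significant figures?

-7.6692

Checks: ∠(RU, UD) = 90.00° ✓; |RZ| = 8.300 ✓; ∠(RZ, ZT) = 90.00° ✓; |ZT| = 34.70 ✓; |DT| = 39.89 ✓.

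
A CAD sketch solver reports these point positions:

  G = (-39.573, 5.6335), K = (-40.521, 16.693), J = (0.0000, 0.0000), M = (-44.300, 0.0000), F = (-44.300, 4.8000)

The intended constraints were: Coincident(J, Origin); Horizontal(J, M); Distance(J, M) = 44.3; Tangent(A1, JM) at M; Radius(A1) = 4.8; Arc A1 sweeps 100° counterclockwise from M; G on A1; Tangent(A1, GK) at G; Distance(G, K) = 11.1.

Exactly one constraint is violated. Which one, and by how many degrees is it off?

Tangent(A1, GK) at G — off by 5.10°.

J = (0.00, 0.00) ✓; J.y = 0.00, M.y = 0.00 ✓; |JM| = 44.30 ✓; ∠(FM, MJ) = 90.00° ✓; |FM| = 4.800 ✓; bearing(F→G) − bearing(F→M) = 100.0° ✓; |FG| = 4.800 ✓; ∠(FG, GK) = 95.10° ✗; |GK| = 11.10 ✓.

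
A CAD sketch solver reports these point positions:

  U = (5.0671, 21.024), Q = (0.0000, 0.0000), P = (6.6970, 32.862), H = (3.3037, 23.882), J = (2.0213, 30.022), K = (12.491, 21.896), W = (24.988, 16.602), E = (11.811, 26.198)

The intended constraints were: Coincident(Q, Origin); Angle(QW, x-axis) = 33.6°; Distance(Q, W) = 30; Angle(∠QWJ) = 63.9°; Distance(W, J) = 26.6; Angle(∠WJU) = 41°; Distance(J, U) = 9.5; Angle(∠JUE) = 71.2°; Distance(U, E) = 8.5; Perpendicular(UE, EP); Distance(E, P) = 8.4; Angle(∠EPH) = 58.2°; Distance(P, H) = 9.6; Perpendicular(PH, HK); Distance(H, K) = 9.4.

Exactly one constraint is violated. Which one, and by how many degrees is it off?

Perpendicular(PH, HK) — off by 8.50°.

Q = (0.00, 0.00) ✓; QW at 33.60° ✓; |QW| = 30.00 ✓; ∠QWJ = 63.90° ✓; |WJ| = 26.60 ✓; ∠WJU = 41.00° ✓; |JU| = 9.500 ✓; ∠JUE = 71.20° ✓; |UE| = 8.500 ✓; ∠(UE, EP) = 90.01° ✓; |EP| = 8.400 ✓; ∠EPH = 58.20° ✓; |PH| = 9.600 ✓; ∠(PH, HK) = 98.50° ✗; |HK| = 9.400 ✓.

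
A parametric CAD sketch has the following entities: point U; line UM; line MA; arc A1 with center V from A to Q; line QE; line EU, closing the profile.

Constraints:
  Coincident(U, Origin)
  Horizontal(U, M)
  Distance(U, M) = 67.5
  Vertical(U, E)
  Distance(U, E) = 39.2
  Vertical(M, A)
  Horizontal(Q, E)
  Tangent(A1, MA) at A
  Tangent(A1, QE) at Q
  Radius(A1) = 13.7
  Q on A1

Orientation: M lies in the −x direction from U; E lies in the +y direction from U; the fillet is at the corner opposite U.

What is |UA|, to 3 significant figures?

72.2

U is at the origin; UM is horizontal with |UM| = 67.5 and M on the −x side, so M = (-67.5, 0.00). UE is vertical with |UE| = 39.2 and E on the +y side, so E = (0.00, 39.2). The virtual corner opposite U is at (-67.5, 39.2). The tangent condition forces VA to be normal to MA and the tangent condition forces VQ to be normal to QE, with radius 13.7, so the center V sits 13.7 in from both sides at V = (-53.8, 25.5). That places the tangent points at A = (-67.5, 25.5) on MA and Q = (-53.8, 39.2) on QE. Then |UA| = |A − U| = 72.2.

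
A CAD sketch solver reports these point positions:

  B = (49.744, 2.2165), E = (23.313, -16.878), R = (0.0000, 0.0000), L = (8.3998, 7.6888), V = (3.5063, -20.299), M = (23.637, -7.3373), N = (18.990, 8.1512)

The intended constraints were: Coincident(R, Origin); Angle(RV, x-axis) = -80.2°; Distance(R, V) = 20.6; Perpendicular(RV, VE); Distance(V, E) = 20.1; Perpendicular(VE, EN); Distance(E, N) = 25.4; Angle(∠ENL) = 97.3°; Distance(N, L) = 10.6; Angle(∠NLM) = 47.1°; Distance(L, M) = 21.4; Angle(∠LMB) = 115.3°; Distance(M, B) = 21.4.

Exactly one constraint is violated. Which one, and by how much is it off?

Distance(M, B) = 21.4 — off by 6.40.

R = (0.00, 0.00) ✓; RV at -80.20° ✓; |RV| = 20.60 ✓; ∠(RV, VE) = 90.00° ✓; |VE| = 20.10 ✓; ∠(VE, EN) = 90.00° ✓; |EN| = 25.40 ✓; ∠ENL = 97.30° ✓; |NL| = 10.60 ✓; ∠NLM = 47.10° ✓; |LM| = 21.40 ✓; ∠LMB = 115.3° ✓; |MB| = 27.80 ✗.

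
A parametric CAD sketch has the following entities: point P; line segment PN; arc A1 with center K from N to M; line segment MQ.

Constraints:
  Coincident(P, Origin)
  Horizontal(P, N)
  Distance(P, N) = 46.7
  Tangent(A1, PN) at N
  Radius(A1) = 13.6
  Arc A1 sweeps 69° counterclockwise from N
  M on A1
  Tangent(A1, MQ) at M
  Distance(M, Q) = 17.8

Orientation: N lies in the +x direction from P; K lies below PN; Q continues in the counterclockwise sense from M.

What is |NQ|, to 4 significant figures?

31.72

P is at the origin; P and N share the same y with |PN| = 46.7 and N on the +x side, so N = (46.70, 0.000). A1 meets PN tangentially, so KN is at right angles to PN, so K = N + (0, -13.6) = (46.70, -13.60). On A1, N sits at bearing 90° from K; a 69° counterclockwise sweep puts M at bearing 159°, so M = K + 13.6·(cos 159°, sin 159°) = (34.00, -8.726). Since A1 is tangent to MQ there, KM ⟂ MQ, so MQ runs along (−sin 159°, cos 159°); with |MQ| = 17.8, Q = (27.62, -25.34). Then |NQ| = |Q − N| = 31.72.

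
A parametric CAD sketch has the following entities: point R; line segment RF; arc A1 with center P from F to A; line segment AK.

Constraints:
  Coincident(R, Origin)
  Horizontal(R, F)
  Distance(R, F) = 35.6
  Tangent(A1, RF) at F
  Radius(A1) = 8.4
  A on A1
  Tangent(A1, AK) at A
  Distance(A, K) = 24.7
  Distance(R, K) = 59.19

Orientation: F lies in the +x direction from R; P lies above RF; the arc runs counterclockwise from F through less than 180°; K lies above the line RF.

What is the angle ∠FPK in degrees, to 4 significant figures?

142.2°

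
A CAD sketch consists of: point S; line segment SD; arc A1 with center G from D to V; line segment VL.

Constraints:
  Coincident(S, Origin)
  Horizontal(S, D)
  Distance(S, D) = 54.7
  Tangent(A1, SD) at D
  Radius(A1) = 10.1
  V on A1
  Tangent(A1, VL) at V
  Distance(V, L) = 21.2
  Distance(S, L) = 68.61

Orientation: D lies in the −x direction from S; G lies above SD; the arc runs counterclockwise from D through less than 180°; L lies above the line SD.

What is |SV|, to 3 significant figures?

49.7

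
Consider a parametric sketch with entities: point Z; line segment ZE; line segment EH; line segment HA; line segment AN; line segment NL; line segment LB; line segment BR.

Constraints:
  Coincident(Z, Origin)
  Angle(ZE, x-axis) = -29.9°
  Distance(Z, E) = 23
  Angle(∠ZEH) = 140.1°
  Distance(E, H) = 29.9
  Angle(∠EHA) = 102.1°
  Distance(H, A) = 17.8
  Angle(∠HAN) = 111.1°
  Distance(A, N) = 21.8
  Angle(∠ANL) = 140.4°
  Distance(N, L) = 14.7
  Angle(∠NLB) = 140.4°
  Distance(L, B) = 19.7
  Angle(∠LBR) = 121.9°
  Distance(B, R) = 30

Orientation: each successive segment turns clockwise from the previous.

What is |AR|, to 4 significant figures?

51.24

∠NLB = 140.4° gives LB at 64.20° from the x-axis; with |LB| = 19.7, B = (2.784, -4.028). ∠LBR = 121.9° gives BR at 6.100° from the x-axis; with |BR| = 30.0, R = (32.61, -0.8401). Then |AR| = |R − A| = 51.24.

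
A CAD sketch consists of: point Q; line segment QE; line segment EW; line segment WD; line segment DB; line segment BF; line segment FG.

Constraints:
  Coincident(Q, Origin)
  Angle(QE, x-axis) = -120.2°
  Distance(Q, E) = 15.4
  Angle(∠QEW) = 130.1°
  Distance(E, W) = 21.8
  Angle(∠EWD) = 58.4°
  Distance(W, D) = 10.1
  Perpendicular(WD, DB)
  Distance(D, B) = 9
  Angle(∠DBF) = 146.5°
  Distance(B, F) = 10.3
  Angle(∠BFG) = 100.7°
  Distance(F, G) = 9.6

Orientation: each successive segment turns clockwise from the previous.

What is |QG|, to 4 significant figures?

31.86

∠DBF = 146.5° gives BF at -55.20° from the x-axis; with |BF| = 10.3, F = (-11.25, -19.46). ∠BFG = 100.7° gives FG at -134.5° from the x-axis; with |FG| = 9.6, G = (-17.98, -26.31). Then |QG| = |G − Q| = 31.86.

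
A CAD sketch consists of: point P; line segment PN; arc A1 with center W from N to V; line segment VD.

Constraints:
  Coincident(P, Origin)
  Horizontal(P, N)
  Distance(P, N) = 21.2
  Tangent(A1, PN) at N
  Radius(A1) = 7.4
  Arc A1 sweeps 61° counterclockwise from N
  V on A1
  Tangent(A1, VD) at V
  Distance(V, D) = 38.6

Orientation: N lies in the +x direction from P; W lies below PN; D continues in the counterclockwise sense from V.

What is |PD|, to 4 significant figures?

37.78

P is at the origin; PN is horizontal with |PN| = 21.2 and N on the +x side, so N = (21.20, 0.000). Tangency of A1 to PN means the radius WN is perpendicular to PN, so W = N + (0, -7.4) = (21.20, -7.400). On A1, N sits at bearing 90° from W; a 61° counterclockwise sweep puts V at bearing 151°, so V = W + 7.4·(cos 151°, sin 151°) = (14.73, -3.812). A1 meets VD tangentially, so WV is at right angles to VD, so VD runs along (−sin 151°, cos 151°); with |VD| = 38.6, D = (-3.986, -37.57). Then |PD| = |D − P| = 37.78.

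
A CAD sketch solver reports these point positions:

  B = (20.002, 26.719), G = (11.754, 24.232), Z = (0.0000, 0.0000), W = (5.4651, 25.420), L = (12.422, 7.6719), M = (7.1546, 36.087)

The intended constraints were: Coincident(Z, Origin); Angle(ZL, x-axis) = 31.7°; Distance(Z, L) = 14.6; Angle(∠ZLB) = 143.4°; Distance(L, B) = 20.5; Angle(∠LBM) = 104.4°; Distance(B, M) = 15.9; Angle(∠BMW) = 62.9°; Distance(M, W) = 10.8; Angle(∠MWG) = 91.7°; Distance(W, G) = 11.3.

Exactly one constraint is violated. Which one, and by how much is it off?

Distance(W, G) = 11.3 — off by 4.90.

Z = (0.00, 0.00) ✓; ZL at 31.70° ✓; |ZL| = 14.60 ✓; ∠ZLB = 143.4° ✓; |LB| = 20.50 ✓; ∠LBM = 104.4° ✓; |BM| = 15.90 ✓; ∠BMW = 62.90° ✓; |MW| = 10.80 ✓; ∠MWG = 91.70° ✓; |WG| = 6.400 ✗.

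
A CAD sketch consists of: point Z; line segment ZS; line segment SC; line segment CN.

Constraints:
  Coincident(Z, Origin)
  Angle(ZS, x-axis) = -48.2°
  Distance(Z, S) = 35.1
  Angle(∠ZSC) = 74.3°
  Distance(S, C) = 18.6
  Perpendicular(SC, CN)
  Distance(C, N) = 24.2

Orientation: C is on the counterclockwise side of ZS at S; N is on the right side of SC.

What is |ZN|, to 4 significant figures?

58.70

Z is at the origin; ZS runs at -48.2° with length 35.1, so S = 35.1·(cos -48.2°, sin -48.2°) = (23.40, -26.17). ∠ZSC = 74.3°, so SC runs at -48.2° + (180° − 74.3°) = 57.50° from the x-axis; with |SC| = 18.6, C = S + 18.6·(cos 57.50°, sin 57.50°) = (33.39, -10.48). SC ⟂ CN; with |CN| = 24.2 on the right of SC, N = C + 24.2·(0.8434, -0.5373) = (53.80, -23.48). Then |ZN| = |N − Z| = 58.70.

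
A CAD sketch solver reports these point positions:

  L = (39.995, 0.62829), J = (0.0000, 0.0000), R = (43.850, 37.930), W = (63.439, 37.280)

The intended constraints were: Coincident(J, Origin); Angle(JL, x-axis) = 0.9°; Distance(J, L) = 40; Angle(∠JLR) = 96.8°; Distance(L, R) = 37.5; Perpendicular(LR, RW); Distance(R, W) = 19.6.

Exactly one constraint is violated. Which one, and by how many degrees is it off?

Perpendicular(LR, RW) — off by 4.00°.

J = (0.00, 0.00) ✓; JL at 0.9000° ✓; |JL| = 40.00 ✓; ∠JLR = 96.80° ✓; |LR| = 37.50 ✓; ∠(LR, RW) = 86.00° ✗; |RW| = 19.60 ✓.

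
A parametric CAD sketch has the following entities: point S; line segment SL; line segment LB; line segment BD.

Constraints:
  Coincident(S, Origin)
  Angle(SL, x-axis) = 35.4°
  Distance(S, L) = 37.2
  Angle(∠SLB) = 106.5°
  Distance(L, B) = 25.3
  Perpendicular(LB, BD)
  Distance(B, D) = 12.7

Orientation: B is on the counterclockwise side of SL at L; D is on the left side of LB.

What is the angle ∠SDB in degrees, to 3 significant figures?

123°

S is at the origin; SL runs at 35.4° with length 37.2, so L = 37.2·(cos 35.4°, sin 35.4°) = (30.3, 21.5). ∠SLB = 106.5°, so LB runs at 35.4° + (180° − 106.5°) = 109° from the x-axis; with |LB| = 25.3, B = L + 25.3·(cos 109°, sin 109°) = (22.1, 45.5). LB ⟂ BD; with |BD| = 12.7 on the left of LB, D = B + 12.7·(-0.946, -0.324) = (10.1, 41.4). Then cos ∠SDB = DS·DB / (|DS||DB|), giving 123°.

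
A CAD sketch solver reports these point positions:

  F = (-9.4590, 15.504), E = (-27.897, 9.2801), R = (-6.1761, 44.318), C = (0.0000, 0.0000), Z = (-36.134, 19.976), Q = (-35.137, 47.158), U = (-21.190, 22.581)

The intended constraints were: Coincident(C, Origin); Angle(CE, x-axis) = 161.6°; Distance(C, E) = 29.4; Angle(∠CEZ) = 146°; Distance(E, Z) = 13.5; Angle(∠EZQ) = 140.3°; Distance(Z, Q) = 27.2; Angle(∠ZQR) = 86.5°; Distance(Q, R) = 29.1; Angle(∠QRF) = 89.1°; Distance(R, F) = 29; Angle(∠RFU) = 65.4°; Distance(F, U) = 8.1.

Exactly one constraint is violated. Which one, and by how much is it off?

Distance(F, U) = 8.1 — off by 5.60.

C = (0.00, 0.00) ✓; CE at 161.6° ✓; |CE| = 29.40 ✓; ∠CEZ = 146.0° ✓; |EZ| = 13.50 ✓; ∠EZQ = 140.3° ✓; |ZQ| = 27.20 ✓; ∠ZQR = 86.50° ✓; |QR| = 29.10 ✓; ∠QRF = 89.10° ✓; |RF| = 29.00 ✓; ∠RFU = 65.40° ✓; |FU| = 13.70 ✗.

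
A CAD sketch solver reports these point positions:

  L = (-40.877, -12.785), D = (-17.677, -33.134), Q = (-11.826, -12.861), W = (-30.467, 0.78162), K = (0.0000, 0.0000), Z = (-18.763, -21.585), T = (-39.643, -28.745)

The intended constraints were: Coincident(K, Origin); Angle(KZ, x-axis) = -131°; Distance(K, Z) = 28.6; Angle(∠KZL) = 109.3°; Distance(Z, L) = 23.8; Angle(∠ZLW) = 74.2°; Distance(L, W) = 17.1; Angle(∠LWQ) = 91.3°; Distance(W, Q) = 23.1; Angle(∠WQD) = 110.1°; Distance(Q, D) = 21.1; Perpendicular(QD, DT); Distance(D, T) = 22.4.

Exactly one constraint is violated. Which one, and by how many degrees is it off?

Perpendicular(QD, DT) — off by 4.80°.

K = (0.00, 0.00) ✓; KZ at -131.0° ✓; |KZ| = 28.60 ✓; ∠KZL = 109.3° ✓; |ZL| = 23.80 ✓; ∠ZLW = 74.20° ✓; |LW| = 17.10 ✓; ∠LWQ = 91.30° ✓; |WQ| = 23.10 ✓; ∠WQD = 110.1° ✓; |QD| = 21.10 ✓; ∠(QD, DT) = 85.20° ✗; |DT| = 22.40 ✓.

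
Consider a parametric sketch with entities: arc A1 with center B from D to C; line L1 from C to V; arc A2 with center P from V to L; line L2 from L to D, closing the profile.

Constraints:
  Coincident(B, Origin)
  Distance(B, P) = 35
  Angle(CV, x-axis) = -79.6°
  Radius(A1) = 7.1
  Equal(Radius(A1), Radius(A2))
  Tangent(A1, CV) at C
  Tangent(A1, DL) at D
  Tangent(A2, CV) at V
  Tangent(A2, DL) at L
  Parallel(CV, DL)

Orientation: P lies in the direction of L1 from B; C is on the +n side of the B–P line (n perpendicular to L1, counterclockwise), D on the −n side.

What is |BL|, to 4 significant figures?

35.71

Tangency of A1 to both parallel lines with radius 7.1 puts C and D at B ± 7.1·n: C = (6.983, 1.282), D = (-6.983, -1.282). Equal radii place V and L the same way about P: V = P + 7.1·n = (13.30, -33.14), L = P − 7.1·n = (-0.6652, -35.71). Then |BL| = |L − B| = 35.71.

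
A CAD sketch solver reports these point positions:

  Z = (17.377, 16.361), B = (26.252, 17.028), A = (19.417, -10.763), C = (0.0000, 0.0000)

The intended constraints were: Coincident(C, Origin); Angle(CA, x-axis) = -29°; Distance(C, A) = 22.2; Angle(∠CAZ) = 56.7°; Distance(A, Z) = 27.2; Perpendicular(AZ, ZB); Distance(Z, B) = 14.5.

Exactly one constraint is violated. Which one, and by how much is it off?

Distance(Z, B) = 14.5 — off by 5.60.

C = (0.00, 0.00) ✓; CA at -29.00° ✓; |CA| = 22.20 ✓; ∠CAZ = 56.70° ✓; |AZ| = 27.20 ✓; ∠(AZ, ZB) = 90.00° ✓; |ZB| = 8.900 ✗.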